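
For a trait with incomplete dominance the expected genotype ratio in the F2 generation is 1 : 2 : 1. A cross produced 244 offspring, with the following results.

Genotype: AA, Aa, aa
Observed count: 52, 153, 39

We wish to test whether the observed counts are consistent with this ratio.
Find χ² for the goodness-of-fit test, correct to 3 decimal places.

Ratio total = 4. Expected counts: 244×1/4 = 61, 244×2/4 = 122, 244×1/4 = 61.
cat         O        E   (O−E)²/E
AA         52       61     1.3279
Aa        153      122     7.8770
aa         39       61     7.9344
Sum = 17.139

17.139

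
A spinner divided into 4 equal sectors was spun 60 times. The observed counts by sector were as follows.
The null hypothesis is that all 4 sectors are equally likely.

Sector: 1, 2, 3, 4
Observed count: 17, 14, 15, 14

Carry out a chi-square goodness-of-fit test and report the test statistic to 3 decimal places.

0.400

Under H₀ each category has probability 1/4, so each expected count is 60/4 = 15.
cat         O        E   (O−E)²/E
1          17       15     0.2667
2          14       15     0.0667
3          15       15     0.0000
4          14       15     0.0667
Sum = 0.400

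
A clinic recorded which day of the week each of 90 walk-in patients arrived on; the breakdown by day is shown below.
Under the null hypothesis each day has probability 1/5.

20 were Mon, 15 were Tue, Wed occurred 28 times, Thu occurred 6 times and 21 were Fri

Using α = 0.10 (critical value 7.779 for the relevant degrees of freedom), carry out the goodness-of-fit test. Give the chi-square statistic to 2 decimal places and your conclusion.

Under H₀ each category has probability 1/5, so each expected count is 90/5 = 18.
χ² = (20−18)²/18 + (15−18)²/18 + (28−18)²/18 + (6−18)²/18 + (21−18)²/18
   = 0.222 + 0.500 + 5.556 + 8.000 + 0.500
Sum = 14.78
df = 4. Since 14.78 > 7.779, we reject H₀.

14.78; reject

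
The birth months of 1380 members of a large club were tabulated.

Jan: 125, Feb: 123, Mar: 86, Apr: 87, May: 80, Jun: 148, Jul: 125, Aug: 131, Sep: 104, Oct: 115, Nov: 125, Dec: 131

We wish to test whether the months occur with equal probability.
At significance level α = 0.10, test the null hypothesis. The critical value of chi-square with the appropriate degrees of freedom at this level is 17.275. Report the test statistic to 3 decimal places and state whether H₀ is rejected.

42.922; reject

Under H₀ each category has probability 1/12, so each expected count is 1380/12 = 115.
Jan: (125 − 115)²/115 = 100/115 = 0.8696
Feb: (123 − 115)²/115 = 64/115 = 0.5565
Mar: (86 − 115)²/115 = 841/115 = 7.3130
Apr: (87 − 115)²/115 = 784/115 = 6.8174
May: (80 − 115)²/115 = 1225/115 = 10.6522
Jun: (148 − 115)²/115 = 1089/115 = 9.4696
Jul: (125 − 115)²/115 = 100/115 = 0.8696
Aug: (131 − 115)²/115 = 256/115 = 2.2261
Sep: (104 − 115)²/115 = 121/115 = 1.0522
Oct: (115 − 115)²/115 = 0/115 = 0.0000
Nov: (125 − 115)²/115 = 100/115 = 0.8696
Dec: (131 − 115)²/115 = 256/115 = 2.2261
Sum = 42.922
df = 11. Since 42.922 > 17.275, we reject H₀.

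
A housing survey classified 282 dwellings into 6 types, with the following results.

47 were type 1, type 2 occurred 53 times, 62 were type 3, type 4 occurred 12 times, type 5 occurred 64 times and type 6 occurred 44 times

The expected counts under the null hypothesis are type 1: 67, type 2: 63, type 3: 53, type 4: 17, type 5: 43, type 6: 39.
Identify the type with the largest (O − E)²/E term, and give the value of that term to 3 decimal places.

type 5, 10.256

χ² = (47−67)²/67 + (53−63)²/63 + (62−53)²/53 + (12−17)²/17 + (64−43)²/43 + (44−39)²/39
   = 5.9701 + 1.5873 + 1.5283 + 1.4706 + 10.2558 + 0.6410
The largest term is for type 5: 10.256.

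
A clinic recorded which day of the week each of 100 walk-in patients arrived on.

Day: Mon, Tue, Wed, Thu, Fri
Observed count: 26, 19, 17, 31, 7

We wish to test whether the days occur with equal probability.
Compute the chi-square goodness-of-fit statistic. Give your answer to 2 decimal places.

Expected count for each of the 5 categories: 100/5 = 20.
cat         O        E   (O−E)²/E
Mon        26       20      1.800
Tue        19       20      0.050
Wed        17       20      0.450
Thu        31       20      6.050
Fri         7       20      8.450
Sum = 16.80

16.80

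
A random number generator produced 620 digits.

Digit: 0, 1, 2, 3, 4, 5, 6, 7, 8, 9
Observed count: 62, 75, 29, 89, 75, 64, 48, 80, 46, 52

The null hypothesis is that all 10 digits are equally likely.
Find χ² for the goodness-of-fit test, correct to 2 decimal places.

Expected count for each of the 10 categories: 620/10 = 62.
χ² = (62−62)²/62 + (75−62)²/62 + (29−62)²/62 + (89−62)²/62 + (75−62)²/62 + (64−62)²/62 + (48−62)²/62 + (80−62)²/62 + (46−62)²/62 + (52−62)²/62
   = 0.000 + 2.726 + 17.565 + 11.758 + 2.726 + 0.065 + 3.161 + 5.226 + 4.129 + 1.613
Sum = 48.97

48.97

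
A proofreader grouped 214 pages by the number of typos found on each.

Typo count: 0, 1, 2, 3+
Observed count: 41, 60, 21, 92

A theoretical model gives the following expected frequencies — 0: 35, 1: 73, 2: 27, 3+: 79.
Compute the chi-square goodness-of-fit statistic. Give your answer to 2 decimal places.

6.82

cat         O        E   (O−E)²/E
0          41       35      1.029
1          60       73      2.315
2          21       27      1.333
3+         92       79      2.139
Sum = 6.82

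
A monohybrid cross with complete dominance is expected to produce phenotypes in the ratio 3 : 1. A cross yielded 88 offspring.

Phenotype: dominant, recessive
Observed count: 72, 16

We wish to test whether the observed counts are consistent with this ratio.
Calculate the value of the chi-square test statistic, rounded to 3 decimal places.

Ratio total = 4. Expected counts: 88×3/4 = 66, 88×1/4 = 22.
cat            O        E   (O−E)²/E
dominant      72       66     0.5455
recessive     16       22     1.6364
Sum = 2.182

2.182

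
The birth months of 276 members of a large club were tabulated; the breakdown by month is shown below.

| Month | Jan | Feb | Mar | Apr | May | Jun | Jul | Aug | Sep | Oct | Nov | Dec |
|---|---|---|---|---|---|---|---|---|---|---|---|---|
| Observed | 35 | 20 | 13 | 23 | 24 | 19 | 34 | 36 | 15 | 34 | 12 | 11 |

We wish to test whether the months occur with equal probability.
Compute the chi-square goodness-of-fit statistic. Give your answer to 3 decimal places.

Under H₀ each category has probability 1/12, so each expected count is 276/12 = 23.
cat         O        E   (O−E)²/E
Jan        35       23     6.2609
Feb        20       23     0.3913
Mar        13       23     4.3478
Apr        23       23     0.0000
May        24       23     0.0435
Jun        19       23     0.6957
Jul        34       23     5.2609
Aug        36       23     7.3478
Sep        15       23     2.7826
Oct        34       23     5.2609
Nov        12       23     5.2609
Dec        11       23     6.2609
Sum = 43.913

43.913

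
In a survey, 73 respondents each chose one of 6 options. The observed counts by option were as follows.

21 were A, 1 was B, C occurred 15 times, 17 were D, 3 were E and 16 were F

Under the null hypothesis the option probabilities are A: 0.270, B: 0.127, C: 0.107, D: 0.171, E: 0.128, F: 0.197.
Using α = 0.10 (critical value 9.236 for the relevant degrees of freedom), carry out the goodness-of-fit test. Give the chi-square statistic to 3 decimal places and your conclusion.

Expected counts E_i = n·p_i: 73×0.270 = 19.71, 73×0.127 = 9.271, 73×0.107 = 7.811, 73×0.171 = 12.483, 73×0.128 = 9.344, 73×0.197 = 14.381.
A: (21 − 19.71)²/19.71 = 1.6641/19.71 = 0.0844
B: (1 − 9.271)²/9.271 = 68.409441/9.271 = 7.3789
C: (15 − 7.811)²/7.811 = 51.681721/7.811 = 6.6165
D: (17 − 12.483)²/12.483 = 20.403289/12.483 = 1.6345
E: (3 − 9.344)²/9.344 = 40.246336/9.344 = 4.3072
F: (16 − 14.381)²/14.381 = 2.621161/14.381 = 0.1823
Sum = 20.204
df = 5. Since 20.204 > 9.236, we reject H₀.

20.204; reject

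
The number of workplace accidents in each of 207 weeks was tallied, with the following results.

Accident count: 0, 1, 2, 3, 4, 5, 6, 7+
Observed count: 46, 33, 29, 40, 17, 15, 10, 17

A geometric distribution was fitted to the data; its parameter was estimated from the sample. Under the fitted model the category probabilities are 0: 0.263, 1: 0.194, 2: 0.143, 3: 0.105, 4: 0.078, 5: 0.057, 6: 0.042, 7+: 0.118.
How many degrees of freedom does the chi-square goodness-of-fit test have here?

There are k = 8 categories and 1 parameter estimated from the data, so df = 8 − 1 − 1 = 6.

6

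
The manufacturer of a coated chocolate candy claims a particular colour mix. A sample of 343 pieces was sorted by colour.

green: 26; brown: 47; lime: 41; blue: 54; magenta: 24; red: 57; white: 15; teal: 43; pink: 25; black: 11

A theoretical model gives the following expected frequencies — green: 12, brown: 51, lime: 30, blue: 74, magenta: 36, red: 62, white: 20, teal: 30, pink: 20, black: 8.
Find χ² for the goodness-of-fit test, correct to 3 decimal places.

green: (26 − 12)²/12 = 196/12 = 16.3333
brown: (47 − 51)²/51 = 16/51 = 0.3137
lime: (41 − 30)²/30 = 121/30 = 4.0333
blue: (54 − 74)²/74 = 400/74 = 5.4054
magenta: (24 − 36)²/36 = 144/36 = 4.0000
red: (57 − 62)²/62 = 25/62 = 0.4032
white: (15 − 20)²/20 = 25/20 = 1.2500
teal: (43 − 30)²/30 = 169/30 = 5.6333
pink: (25 − 20)²/20 = 25/20 = 1.2500
black: (11 − 8)²/8 = 9/8 = 1.1250
Sum = 39.747

39.747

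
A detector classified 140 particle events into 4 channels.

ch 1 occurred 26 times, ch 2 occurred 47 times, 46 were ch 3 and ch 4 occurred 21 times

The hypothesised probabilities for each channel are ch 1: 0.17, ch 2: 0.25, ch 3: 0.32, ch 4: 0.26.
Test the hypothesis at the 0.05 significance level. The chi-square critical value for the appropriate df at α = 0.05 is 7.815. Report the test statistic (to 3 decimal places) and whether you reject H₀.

10.865; reject

Expected counts E_i = n·p_i: 140×0.17 = 23.8, 140×0.25 = 35, 140×0.32 = 44.8, 140×0.26 = 36.4.
χ² = (26−23.8)²/23.8 + (47−35)²/35 + (46−44.8)²/44.8 + (21−36.4)²/36.4
   = 0.2034 + 4.1143 + 0.0321 + 6.5154
Sum = 10.865
df = 3. Since 10.865 > 7.815, we reject H₀.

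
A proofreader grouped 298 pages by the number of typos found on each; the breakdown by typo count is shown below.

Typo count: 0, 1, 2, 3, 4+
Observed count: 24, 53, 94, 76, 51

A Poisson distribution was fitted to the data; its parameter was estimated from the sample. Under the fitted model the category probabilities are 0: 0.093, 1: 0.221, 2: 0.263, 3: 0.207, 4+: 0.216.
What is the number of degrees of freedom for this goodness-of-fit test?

There are k = 5 categories and 1 parameter estimated from the data, so df = 5 − 1 − 1 = 3.

3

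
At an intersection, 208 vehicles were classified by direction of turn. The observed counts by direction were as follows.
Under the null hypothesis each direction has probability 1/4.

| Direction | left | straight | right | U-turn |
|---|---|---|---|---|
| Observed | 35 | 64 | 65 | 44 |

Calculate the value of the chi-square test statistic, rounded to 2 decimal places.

Expected count for each of the 4 categories: 208/4 = 52.
cat           O        E   (O−E)²/E
left         35       52      5.558
straight     64       52      2.769
right        65       52      3.250
U-turn       44       52      1.231
Sum = 12.81

12.81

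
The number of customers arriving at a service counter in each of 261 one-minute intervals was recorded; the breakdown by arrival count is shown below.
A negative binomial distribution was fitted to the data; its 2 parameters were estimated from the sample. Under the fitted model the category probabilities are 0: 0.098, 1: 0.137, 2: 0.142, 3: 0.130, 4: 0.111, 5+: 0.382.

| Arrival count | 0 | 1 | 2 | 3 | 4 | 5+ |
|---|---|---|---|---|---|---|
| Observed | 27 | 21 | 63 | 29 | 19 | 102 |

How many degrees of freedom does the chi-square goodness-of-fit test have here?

There are k = 6 categories and 2 parameters estimated from the data, so df = 6 − 1 − 2 = 3.

3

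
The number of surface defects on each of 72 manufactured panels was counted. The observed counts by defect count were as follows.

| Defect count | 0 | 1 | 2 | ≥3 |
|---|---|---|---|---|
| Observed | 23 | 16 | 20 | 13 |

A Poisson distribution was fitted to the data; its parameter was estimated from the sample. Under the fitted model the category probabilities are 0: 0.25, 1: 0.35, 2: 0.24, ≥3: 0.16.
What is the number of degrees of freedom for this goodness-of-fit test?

There are k = 4 categories and 1 parameter estimated from the data, so df = 4 − 1 − 1 = 2.

2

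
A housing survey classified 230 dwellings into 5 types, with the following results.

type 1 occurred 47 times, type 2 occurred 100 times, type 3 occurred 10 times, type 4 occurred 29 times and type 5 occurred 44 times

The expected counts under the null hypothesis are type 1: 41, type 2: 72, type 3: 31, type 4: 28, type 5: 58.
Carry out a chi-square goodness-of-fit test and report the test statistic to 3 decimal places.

29.408

type 1: (47 − 41)²/41 = 36/41 = 0.8780
type 2: (100 − 72)²/72 = 784/72 = 10.8889
type 3: (10 − 31)²/31 = 441/31 = 14.2258
type 4: (29 − 28)²/28 = 1/28 = 0.0357
type 5: (44 − 58)²/58 = 196/58 = 3.3793
Sum = 29.408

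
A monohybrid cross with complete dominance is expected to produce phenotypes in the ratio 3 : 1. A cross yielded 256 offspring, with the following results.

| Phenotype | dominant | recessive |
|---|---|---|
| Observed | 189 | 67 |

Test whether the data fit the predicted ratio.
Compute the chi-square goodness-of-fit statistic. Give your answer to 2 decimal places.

0.19

Ratio total = 4. Expected counts: 256×3/4 = 192, 256×1/4 = 64.
χ² = (189−192)²/192 + (67−64)²/64
   = 0.047 + 0.141
Sum = 0.19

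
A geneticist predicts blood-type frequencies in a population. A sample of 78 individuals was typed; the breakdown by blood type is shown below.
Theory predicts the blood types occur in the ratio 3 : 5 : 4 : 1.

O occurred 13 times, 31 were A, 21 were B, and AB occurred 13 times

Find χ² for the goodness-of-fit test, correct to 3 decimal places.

Ratio total = 13. Expected counts: 78×3/13 = 18, 78×5/13 = 30, 78×4/13 = 24, 78×1/13 = 6.
χ² = (13−18)²/18 + (31−30)²/30 + (21−24)²/24 + (13−6)²/6
   = 1.3889 + 0.0333 + 0.3750 + 8.1667
Sum = 9.964

9.964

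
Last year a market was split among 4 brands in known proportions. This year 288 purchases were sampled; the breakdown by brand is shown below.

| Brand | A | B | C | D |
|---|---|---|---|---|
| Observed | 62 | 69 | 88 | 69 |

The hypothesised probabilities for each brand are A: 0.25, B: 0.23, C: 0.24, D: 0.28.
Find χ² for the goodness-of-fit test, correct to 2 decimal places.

Expected counts E_i = n·p_i: 288×0.25 = 72, 288×0.23 = 66.24, 288×0.24 = 69.12, 288×0.28 = 80.64.
χ² = (62−72)²/72 + (69−66.24)²/66.24 + (88−69.12)²/69.12 + (69−80.64)²/80.64
   = 1.389 + 0.115 + 5.157 + 1.680
Sum = 8.34

8.34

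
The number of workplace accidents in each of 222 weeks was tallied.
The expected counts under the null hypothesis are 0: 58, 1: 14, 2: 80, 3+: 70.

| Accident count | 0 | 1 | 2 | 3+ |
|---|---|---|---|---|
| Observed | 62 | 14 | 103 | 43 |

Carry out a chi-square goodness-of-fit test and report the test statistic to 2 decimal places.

cat         O        E   (O−E)²/E
0          62       58      0.276
1          14       14      0.000
2         103       80      6.613
3+         43       70     10.414
Sum = 17.30

17.30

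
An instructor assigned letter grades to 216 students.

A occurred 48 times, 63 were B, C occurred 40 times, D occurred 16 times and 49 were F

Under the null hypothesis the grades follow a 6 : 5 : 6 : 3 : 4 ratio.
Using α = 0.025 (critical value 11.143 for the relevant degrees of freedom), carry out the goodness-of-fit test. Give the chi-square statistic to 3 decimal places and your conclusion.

Ratio total = 24. Expected counts: 216×6/24 = 54, 216×5/24 = 45, 216×6/24 = 54, 216×3/24 = 27, 216×4/24 = 36.
χ² = (48−54)²/54 + (63−45)²/45 + (40−54)²/54 + (16−27)²/27 + (49−36)²/36
   = 0.6667 + 7.2000 + 3.6296 + 4.4815 + 4.6944
Sum = 20.672
df = 4. Since 20.672 > 11.143, we reject H₀.

20.672; reject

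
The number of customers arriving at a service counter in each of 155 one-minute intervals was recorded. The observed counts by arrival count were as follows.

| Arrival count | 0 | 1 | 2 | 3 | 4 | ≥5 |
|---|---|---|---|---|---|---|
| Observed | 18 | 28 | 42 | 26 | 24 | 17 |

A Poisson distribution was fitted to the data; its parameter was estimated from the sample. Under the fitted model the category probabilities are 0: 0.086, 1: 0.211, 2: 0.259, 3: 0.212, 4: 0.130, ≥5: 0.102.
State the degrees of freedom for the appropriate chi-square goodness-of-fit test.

4

There are k = 6 categories and 1 parameter estimated from the data, so df = 6 − 1 − 1 = 4.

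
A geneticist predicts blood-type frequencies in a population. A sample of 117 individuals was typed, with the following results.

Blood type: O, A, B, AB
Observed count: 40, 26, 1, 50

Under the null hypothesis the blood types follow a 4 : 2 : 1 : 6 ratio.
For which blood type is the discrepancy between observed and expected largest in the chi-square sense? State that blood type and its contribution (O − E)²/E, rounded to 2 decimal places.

Ratio total = 13. Expected counts: 117×4/13 = 36, 117×2/13 = 18, 117×1/13 = 9, 117×6/13 = 54.
χ² = (40−36)²/36 + (26−18)²/18 + (1−9)²/9 + (50−54)²/54
   = 0.444 + 3.556 + 7.111 + 0.296
The largest term is for B: 7.11.

B, 7.11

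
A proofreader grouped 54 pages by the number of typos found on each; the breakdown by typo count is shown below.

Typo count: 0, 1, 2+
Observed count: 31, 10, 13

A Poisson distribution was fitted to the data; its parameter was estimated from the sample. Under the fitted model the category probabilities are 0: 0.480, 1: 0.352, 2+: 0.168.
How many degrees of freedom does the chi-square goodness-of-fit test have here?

There are k = 3 categories and 1 parameter estimated from the data, so df = 3 − 1 − 1 = 1.

1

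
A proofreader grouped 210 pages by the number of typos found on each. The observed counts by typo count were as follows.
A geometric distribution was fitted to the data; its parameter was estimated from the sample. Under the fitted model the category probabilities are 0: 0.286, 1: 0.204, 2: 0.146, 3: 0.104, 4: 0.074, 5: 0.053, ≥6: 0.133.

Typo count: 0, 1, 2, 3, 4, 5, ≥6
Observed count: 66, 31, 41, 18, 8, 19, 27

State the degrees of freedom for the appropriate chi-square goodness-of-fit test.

5

There are k = 7 categories and 1 parameter estimated from the data, so df = 7 − 1 − 1 = 5.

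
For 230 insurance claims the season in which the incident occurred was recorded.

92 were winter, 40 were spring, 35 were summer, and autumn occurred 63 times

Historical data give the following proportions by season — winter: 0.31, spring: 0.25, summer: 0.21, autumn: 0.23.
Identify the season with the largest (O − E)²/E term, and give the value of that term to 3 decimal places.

Expected counts E_i = n·p_i: 230×0.31 = 71.3, 230×0.25 = 57.5, 230×0.21 = 48.3, 230×0.23 = 52.9.
χ² = (92−71.3)²/71.3 + (40−57.5)²/57.5 + (35−48.3)²/48.3 + (63−52.9)²/52.9
   = 6.0097 + 5.3261 + 3.6623 + 1.9284
The largest term is for winter: 6.010.

winter, 6.010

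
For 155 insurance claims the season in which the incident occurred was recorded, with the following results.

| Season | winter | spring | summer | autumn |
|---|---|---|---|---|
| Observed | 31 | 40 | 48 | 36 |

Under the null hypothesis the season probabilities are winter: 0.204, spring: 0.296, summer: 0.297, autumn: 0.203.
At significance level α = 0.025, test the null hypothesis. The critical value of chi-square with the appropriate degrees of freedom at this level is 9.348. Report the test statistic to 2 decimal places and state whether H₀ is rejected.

Expected counts E_i = n·p_i: 155×0.204 = 31.62, 155×0.296 = 45.88, 155×0.297 = 46.035, 155×0.203 = 31.465.
χ² = (31−31.62)²/31.62 + (40−45.88)²/45.88 + (48−46.035)²/46.035 + (36−31.465)²/31.465
   = 0.012 + 0.754 + 0.084 + 0.654
Sum = 1.50
df = 3. Since 1.50 < 9.348, we do not reject H₀.

1.50; do not reject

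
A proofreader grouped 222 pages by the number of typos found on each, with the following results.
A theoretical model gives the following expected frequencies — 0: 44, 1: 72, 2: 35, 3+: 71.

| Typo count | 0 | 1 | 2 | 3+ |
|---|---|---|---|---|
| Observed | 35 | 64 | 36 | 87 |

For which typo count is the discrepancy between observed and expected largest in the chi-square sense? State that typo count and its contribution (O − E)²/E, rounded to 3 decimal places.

3+, 3.606

χ² = (35−44)²/44 + (64−72)²/72 + (36−35)²/35 + (87−71)²/71
   = 1.8409 + 0.8889 + 0.0286 + 3.6056
The largest term is for 3+: 3.606.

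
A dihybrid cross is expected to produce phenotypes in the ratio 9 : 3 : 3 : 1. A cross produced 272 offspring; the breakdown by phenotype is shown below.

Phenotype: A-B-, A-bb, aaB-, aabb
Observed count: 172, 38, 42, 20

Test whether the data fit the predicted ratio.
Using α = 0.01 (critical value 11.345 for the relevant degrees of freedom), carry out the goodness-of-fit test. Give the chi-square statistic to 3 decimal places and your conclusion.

Ratio total = 16. Expected counts: 272×9/16 = 153, 272×3/16 = 51, 272×3/16 = 51, 272×1/16 = 17.
χ² = (172−153)²/153 + (38−51)²/51 + (42−51)²/51 + (20−17)²/17
   = 2.3595 + 3.3137 + 1.5882 + 0.5294
Sum = 7.791
df = 3. Since 7.791 < 11.345, we do not reject H₀.

7.791; do not reject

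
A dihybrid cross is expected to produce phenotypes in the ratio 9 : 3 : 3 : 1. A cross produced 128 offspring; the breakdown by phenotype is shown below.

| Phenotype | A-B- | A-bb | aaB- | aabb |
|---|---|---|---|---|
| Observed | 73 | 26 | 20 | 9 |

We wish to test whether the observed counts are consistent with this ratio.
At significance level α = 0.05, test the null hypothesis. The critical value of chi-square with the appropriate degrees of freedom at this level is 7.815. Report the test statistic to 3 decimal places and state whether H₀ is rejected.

Ratio total = 16. Expected counts: 128×9/16 = 72, 128×3/16 = 24, 128×3/16 = 24, 128×1/16 = 8.
χ² = (73−72)²/72 + (26−24)²/24 + (20−24)²/24 + (9−8)²/8
   = 0.0139 + 0.1667 + 0.6667 + 0.1250
Sum = 0.972
df = 3. Since 0.972 < 7.815, we do not reject H₀.

0.972; do not reject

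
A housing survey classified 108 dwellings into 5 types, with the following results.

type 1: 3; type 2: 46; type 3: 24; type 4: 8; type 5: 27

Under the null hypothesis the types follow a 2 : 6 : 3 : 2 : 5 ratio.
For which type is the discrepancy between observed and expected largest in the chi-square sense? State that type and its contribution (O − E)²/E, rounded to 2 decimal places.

type 1, 6.75

Ratio total = 18. Expected counts: 108×2/18 = 12, 108×6/18 = 36, 108×3/18 = 18, 108×2/18 = 12, 108×5/18 = 30.
χ² = (3−12)²/12 + (46−36)²/36 + (24−18)²/18 + (8−12)²/12 + (27−30)²/30
   = 6.750 + 2.778 + 2.000 + 1.333 + 0.300
The largest term is for type 1: 6.75.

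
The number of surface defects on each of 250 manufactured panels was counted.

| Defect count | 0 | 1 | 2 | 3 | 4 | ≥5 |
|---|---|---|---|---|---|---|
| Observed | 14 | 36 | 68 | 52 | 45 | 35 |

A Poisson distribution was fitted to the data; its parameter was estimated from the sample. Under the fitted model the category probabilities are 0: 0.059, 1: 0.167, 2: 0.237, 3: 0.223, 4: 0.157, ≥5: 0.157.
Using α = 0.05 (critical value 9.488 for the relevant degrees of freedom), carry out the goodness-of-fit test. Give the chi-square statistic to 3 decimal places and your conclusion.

Expected counts E_i = n·p_i: 250×0.059 = 14.75, 250×0.167 = 41.75, 250×0.237 = 59.25, 250×0.223 = 55.75, 250×0.157 = 39.25, 250×0.157 = 39.25.
cat         O        E   (O−E)²/E
0          14    14.75     0.0381
1          36    41.75     0.7919
2          68    59.25     1.2922
3          52    55.75     0.2522
4          45    39.25     0.8424
≥5         35    39.25     0.4602
Sum = 3.677
df = 4. Since 3.677 < 9.488, we do not reject H₀.

3.677; do not reject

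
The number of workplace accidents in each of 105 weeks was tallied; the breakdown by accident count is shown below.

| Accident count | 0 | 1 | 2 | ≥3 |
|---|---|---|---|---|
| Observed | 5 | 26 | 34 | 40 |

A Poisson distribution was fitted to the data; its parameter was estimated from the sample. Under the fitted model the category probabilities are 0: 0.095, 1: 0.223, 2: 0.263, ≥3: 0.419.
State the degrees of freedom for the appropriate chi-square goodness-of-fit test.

There are k = 4 categories and 1 parameter estimated from the data, so df = 4 − 1 − 1 = 2.

2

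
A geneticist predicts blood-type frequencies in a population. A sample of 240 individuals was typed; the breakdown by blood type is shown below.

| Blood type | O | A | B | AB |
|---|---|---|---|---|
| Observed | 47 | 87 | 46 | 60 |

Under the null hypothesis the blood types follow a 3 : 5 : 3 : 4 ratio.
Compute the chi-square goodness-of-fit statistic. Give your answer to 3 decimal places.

Ratio total = 15. Expected counts: 240×3/15 = 48, 240×5/15 = 80, 240×3/15 = 48, 240×4/15 = 64.
χ² = (47−48)²/48 + (87−80)²/80 + (46−48)²/48 + (60−64)²/64
   = 0.0208 + 0.6125 + 0.0833 + 0.2500
Sum = 0.967

0.967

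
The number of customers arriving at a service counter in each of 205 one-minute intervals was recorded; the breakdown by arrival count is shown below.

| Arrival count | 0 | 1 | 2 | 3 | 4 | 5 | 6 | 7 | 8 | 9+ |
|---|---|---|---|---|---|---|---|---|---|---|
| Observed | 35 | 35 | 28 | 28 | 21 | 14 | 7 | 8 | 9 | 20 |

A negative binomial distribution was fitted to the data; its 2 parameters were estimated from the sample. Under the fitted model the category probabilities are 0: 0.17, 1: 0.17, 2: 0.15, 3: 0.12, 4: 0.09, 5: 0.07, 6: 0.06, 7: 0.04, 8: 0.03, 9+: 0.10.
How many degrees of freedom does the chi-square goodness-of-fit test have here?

There are k = 10 categories and 2 parameters estimated from the data, so df = 10 − 1 − 2 = 7.

7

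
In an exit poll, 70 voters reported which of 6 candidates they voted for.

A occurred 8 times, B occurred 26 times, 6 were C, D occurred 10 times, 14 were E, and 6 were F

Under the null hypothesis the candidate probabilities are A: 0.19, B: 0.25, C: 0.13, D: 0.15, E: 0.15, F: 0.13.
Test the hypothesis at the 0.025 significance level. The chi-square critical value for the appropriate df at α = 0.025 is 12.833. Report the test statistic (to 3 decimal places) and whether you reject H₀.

9.543; do not reject

Expected counts E_i = n·p_i: 70×0.19 = 13.3, 70×0.25 = 17.5, 70×0.13 = 9.1, 70×0.15 = 10.5, 70×0.15 = 10.5, 70×0.13 = 9.1.
A: (8 − 13.3)²/13.3 = 28.09/13.3 = 2.1120
B: (26 − 17.5)²/17.5 = 72.25/17.5 = 4.1286
C: (6 − 9.1)²/9.1 = 9.61/9.1 = 1.0560
D: (10 − 10.5)²/10.5 = 0.25/10.5 = 0.0238
E: (14 − 10.5)²/10.5 = 12.25/10.5 = 1.1667
F: (6 − 9.1)²/9.1 = 9.61/9.1 = 1.0560
Sum = 9.543
df = 5. Since 9.543 < 12.833, we do not reject H₀.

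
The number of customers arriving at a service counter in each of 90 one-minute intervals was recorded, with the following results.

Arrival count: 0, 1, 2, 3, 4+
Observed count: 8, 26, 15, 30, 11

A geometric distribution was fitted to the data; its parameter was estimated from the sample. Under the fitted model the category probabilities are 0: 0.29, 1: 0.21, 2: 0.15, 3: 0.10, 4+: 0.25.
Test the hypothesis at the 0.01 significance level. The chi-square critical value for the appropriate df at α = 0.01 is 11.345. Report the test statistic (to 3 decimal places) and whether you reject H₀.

Expected counts E_i = n·p_i: 90×0.29 = 26.1, 90×0.21 = 18.9, 90×0.15 = 13.5, 90×0.10 = 9, 90×0.25 = 22.5.
cat         O        E   (O−E)²/E
0           8     26.1    12.5521
1          26     18.9     2.6672
2          15     13.5     0.1667
3          30        9    49.0000
4+         11     22.5     5.8778
Sum = 70.264
df = 3. Since 70.264 > 11.345, we reject H₀.

70.264; reject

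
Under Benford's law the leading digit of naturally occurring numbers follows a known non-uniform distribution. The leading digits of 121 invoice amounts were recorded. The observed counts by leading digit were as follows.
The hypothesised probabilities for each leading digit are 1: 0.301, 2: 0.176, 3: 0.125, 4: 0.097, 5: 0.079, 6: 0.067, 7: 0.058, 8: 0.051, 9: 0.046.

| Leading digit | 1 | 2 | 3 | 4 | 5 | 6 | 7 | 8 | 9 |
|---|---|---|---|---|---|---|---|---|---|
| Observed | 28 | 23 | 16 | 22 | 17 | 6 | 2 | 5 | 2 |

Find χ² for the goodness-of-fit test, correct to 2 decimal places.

23.54

Expected counts E_i = n·p_i: 121×0.301 = 36.421, 121×0.176 = 21.296, 121×0.125 = 15.125, 121×0.097 = 11.737, 121×0.079 = 9.559, 121×0.067 = 8.107, 121×0.058 = 7.018, 121×0.051 = 6.171, 121×0.046 = 5.566.
χ² = (28−36.421)²/36.421 + (23−21.296)²/21.296 + (16−15.125)²/15.125 + (22−11.737)²/11.737 + (17−9.559)²/9.559 + (6−8.107)²/8.107 + (2−7.018)²/7.018 + (5−6.171)²/6.171 + (2−5.566)²/5.566
   = 1.947 + 0.136 + 0.051 + 8.974 + 5.792 + 0.548 + 3.588 + 0.222 + 2.285
Sum = 23.54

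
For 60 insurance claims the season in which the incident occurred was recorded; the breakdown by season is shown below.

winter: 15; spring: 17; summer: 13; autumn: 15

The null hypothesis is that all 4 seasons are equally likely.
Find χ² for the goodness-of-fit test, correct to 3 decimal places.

0.533

Expected count for each of the 4 categories: 60/4 = 15.
cat         O        E   (O−E)²/E
winter     15       15     0.0000
spring     17       15     0.2667
summer     13       15     0.2667
autumn     15       15     0.0000
Sum = 0.533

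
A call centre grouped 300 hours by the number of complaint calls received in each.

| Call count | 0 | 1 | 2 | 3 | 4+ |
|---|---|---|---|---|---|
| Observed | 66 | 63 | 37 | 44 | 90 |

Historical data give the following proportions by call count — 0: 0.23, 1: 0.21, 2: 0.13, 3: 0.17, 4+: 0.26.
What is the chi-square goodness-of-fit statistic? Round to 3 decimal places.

Expected counts E_i = n·p_i: 300×0.23 = 69, 300×0.21 = 63, 300×0.13 = 39, 300×0.17 = 51, 300×0.26 = 78.
cat         O        E   (O−E)²/E
0          66       69     0.1304
1          63       63     0.0000
2          37       39     0.1026
3          44       51     0.9608
4+         90       78     1.8462
Sum = 3.040

3.040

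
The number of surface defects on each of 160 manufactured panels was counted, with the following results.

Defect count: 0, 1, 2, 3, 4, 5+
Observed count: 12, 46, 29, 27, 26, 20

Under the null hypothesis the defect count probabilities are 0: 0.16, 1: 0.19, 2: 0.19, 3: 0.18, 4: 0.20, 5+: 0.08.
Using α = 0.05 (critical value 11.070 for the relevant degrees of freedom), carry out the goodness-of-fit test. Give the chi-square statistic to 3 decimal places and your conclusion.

20.582; reject

Expected counts E_i = n·p_i: 160×0.16 = 25.6, 160×0.19 = 30.4, 160×0.19 = 30.4, 160×0.18 = 28.8, 160×0.20 = 32, 160×0.08 = 12.8.
χ² = (12−25.6)²/25.6 + (46−30.4)²/30.4 + (29−30.4)²/30.4 + (27−28.8)²/28.8 + (26−32)²/32 + (20−12.8)²/12.8
   = 7.2250 + 8.0053 + 0.0645 + 0.1125 + 1.1250 + 4.0500
Sum = 20.582
df = 5. Since 20.582 > 11.070, we reject H₀.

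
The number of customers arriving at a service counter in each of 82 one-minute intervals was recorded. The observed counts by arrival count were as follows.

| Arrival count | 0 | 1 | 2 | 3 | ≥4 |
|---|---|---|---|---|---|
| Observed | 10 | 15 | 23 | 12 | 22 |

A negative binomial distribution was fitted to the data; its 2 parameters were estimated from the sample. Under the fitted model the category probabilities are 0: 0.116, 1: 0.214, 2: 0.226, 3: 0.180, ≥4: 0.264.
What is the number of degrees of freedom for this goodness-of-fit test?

2

There are k = 5 categories and 2 parameters estimated from the data, so df = 5 − 1 − 2 = 2.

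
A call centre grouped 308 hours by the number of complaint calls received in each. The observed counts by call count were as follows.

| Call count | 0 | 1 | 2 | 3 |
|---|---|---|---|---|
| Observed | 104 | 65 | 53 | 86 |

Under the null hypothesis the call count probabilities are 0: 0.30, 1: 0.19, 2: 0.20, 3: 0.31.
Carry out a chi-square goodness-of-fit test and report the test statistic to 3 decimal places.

4.316

Expected counts E_i = n·p_i: 308×0.30 = 92.4, 308×0.19 = 58.52, 308×0.20 = 61.6, 308×0.31 = 95.48.
0: (104 − 92.4)²/92.4 = 134.56/92.4 = 1.4563
1: (65 − 58.52)²/58.52 = 41.9904/58.52 = 0.7175
2: (53 − 61.6)²/61.6 = 73.96/61.6 = 1.2006
3: (86 − 95.48)²/95.48 = 89.8704/95.48 = 0.9412
Sum = 4.316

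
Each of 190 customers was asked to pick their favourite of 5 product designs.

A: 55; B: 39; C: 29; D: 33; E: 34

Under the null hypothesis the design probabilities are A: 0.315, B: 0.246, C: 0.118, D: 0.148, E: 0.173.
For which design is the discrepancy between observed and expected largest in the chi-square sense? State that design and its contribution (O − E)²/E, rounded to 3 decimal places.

Expected counts E_i = n·p_i: 190×0.315 = 59.85, 190×0.246 = 46.74, 190×0.118 = 22.42, 190×0.148 = 28.12, 190×0.173 = 32.87.
A: (55 − 59.85)²/59.85 = 23.5225/59.85 = 0.3930
B: (39 − 46.74)²/46.74 = 59.9076/46.74 = 1.2817
C: (29 − 22.42)²/22.42 = 43.2964/22.42 = 1.9312
D: (33 − 28.12)²/28.12 = 23.8144/28.12 = 0.8469
E: (34 − 32.87)²/32.87 = 1.2769/32.87 = 0.0388
The largest term is for C: 1.931.

C, 1.931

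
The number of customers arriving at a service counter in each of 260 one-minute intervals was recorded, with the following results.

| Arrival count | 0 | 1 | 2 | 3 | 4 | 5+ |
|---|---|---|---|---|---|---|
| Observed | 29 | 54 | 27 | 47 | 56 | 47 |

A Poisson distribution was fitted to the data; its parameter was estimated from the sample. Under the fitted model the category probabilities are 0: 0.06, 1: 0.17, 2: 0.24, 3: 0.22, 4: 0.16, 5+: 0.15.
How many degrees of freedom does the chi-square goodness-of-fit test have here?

There are k = 6 categories and 1 parameter estimated from the data, so df = 6 − 1 − 1 = 4.

4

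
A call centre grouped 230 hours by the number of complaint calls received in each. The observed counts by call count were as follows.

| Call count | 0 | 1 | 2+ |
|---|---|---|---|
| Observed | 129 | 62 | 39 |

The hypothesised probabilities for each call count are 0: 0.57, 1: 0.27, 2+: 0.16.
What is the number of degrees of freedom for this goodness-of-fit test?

There are k = 3 categories and no parameters were estimated from the data, so df = 3 − 1 = 2.

2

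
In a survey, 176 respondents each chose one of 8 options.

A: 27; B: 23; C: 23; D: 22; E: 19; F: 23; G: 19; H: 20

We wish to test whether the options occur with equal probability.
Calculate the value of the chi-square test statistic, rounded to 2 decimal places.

Expected count for each of the 8 categories: 176/8 = 22.
A: (27 − 22)²/22 = 25/22 = 1.136
B: (23 − 22)²/22 = 1/22 = 0.045
C: (23 − 22)²/22 = 1/22 = 0.045
D: (22 − 22)²/22 = 0/22 = 0.000
E: (19 − 22)²/22 = 9/22 = 0.409
F: (23 − 22)²/22 = 1/22 = 0.045
G: (19 − 22)²/22 = 9/22 = 0.409
H: (20 − 22)²/22 = 4/22 = 0.182
Sum = 2.27

2.27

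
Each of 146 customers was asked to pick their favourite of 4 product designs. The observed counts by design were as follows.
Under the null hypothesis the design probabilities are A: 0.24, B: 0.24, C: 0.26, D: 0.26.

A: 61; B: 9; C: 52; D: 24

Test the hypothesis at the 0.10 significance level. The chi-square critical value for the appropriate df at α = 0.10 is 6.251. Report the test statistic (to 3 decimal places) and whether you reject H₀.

48.911; reject

Expected counts E_i = n·p_i: 146×0.24 = 35.04, 146×0.24 = 35.04, 146×0.26 = 37.96, 146×0.26 = 37.96.
χ² = (61−35.04)²/35.04 + (9−35.04)²/35.04 + (52−37.96)²/37.96 + (24−37.96)²/37.96
   = 19.2329 + 19.3516 + 5.1929 + 5.1339
Sum = 48.911
df = 3. Since 48.911 > 6.251, we reject H₀.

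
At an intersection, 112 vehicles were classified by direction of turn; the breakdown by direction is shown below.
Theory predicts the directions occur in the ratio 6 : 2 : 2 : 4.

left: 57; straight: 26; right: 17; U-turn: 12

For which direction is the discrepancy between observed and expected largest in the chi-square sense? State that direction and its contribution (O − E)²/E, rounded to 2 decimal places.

U-turn, 12.50

Ratio total = 14. Expected counts: 112×6/14 = 48, 112×2/14 = 16, 112×2/14 = 16, 112×4/14 = 32.
χ² = (57−48)²/48 + (26−16)²/16 + (17−16)²/16 + (12−32)²/32
   = 1.688 + 6.250 + 0.063 + 12.500
The largest term is for U-turn: 12.50.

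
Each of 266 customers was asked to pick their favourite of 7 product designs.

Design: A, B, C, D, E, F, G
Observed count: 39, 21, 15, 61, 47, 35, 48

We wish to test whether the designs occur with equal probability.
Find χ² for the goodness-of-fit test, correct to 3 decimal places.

40.474

Under H₀ each category has probability 1/7, so each expected count is 266/7 = 38.
A: (39 − 38)²/38 = 1/38 = 0.0263
B: (21 − 38)²/38 = 289/38 = 7.6053
C: (15 − 38)²/38 = 529/38 = 13.9211
D: (61 − 38)²/38 = 529/38 = 13.9211
E: (47 − 38)²/38 = 81/38 = 2.1316
F: (35 − 38)²/38 = 9/38 = 0.2368
G: (48 − 38)²/38 = 100/38 = 2.6316
Sum = 40.474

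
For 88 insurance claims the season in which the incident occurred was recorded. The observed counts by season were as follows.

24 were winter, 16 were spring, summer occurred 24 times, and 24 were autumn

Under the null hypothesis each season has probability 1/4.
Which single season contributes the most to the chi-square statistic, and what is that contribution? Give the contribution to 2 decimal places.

Expected count for each of the 4 categories: 88/4 = 22.
χ² = (24−22)²/22 + (16−22)²/22 + (24−22)²/22 + (24−22)²/22
   = 0.182 + 1.636 + 0.182 + 0.182
The largest term is for spring: 1.64.

spring, 1.64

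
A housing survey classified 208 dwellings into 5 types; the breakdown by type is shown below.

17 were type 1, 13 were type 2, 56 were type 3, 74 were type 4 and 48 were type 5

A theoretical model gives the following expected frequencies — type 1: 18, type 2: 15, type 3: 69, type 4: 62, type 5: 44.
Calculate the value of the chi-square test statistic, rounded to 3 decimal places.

5.458

type 1: (17 − 18)²/18 = 1/18 = 0.0556
type 2: (13 − 15)²/15 = 4/15 = 0.2667
type 3: (56 − 69)²/69 = 169/69 = 2.4493
type 4: (74 − 62)²/62 = 144/62 = 2.3226
type 5: (48 − 44)²/44 = 16/44 = 0.3636
Sum = 5.458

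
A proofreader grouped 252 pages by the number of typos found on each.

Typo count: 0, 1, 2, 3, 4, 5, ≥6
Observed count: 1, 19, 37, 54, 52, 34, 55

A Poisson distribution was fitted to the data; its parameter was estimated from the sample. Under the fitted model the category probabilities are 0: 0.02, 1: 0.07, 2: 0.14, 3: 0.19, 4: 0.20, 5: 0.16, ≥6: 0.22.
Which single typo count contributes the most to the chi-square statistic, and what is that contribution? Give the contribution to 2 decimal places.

0, 3.24

Expected counts E_i = n·p_i: 252×0.02 = 5.04, 252×0.07 = 17.64, 252×0.14 = 35.28, 252×0.19 = 47.88, 252×0.20 = 50.4, 252×0.16 = 40.32, 252×0.22 = 55.44.
cat         O        E   (O−E)²/E
0           1     5.04      3.238
1          19    17.64      0.105
2          37    35.28      0.084
3          54    47.88      0.782
4          52     50.4      0.051
5          34    40.32      0.991
≥6         55    55.44      0.003
The largest term is for 0: 3.24.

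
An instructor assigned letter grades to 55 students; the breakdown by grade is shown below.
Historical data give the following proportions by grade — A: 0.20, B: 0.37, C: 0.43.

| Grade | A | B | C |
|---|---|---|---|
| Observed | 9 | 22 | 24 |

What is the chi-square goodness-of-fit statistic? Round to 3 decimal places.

0.503

Expected counts E_i = n·p_i: 55×0.20 = 11, 55×0.37 = 20.35, 55×0.43 = 23.65.
χ² = (9−11)²/11 + (22−20.35)²/20.35 + (24−23.65)²/23.65
   = 0.3636 + 0.1338 + 0.0052
Sum = 0.503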